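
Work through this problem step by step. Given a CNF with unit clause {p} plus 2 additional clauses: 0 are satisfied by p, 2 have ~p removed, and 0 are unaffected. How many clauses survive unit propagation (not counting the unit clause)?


Satisfied (removed): 0
Shortened (remain): 2
Unchanged (remain): 0
Remaining = 2 + 0 = 2

2


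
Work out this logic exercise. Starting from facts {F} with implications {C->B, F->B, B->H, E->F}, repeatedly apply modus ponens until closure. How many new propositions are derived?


Initial facts: {F}
Apply modus ponens to closure:
  F and F->B  =>  B
  B and B->H  =>  H
Final known: {B, F, H}
New propositions: {B, H}
Count = 2

2


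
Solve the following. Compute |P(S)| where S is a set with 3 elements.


The power set of a set with n elements has 2^n elements.
|P(S)| = 2^3 = 8

8


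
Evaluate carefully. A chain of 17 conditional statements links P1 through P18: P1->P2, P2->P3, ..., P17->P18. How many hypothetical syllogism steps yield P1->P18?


With 17 implications in a chain connecting 18 propositions:
P1->P2, P2->P3, ..., P17->P18
Steps needed = (number of implications) - 1 = 17 - 1 = 16

16


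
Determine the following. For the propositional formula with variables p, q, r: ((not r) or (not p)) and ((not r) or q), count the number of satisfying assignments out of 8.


Evaluate all 8 assignments for p, q, r:
p=0, q=0, r=0: 1
p=0, q=0, r=1: 0
p=0, q=1, r=0: 1
p=0, q=1, r=1: 1
p=1, q=0, r=0: 1
p=1, q=0, r=1: 0
p=1, q=1, r=0: 1
p=1, q=1, r=1: 0
Satisfying count = 5

5


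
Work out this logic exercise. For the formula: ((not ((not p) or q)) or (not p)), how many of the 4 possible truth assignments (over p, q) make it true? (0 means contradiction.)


Check all 4 assignments:
p=0, q=0: 1
p=0, q=1: 1
p=1, q=0: 1
p=1, q=1: 0
Count of True = 3

3


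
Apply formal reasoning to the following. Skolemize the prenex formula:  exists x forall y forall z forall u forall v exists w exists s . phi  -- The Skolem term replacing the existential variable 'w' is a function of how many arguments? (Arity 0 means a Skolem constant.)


Quantifier prefix: exists x forall y forall z forall u forall v exists w exists s
'w' is existentially quantified at position 6.
Universal variables preceding it: y, z, u, v
Skolem function arity = 4

4


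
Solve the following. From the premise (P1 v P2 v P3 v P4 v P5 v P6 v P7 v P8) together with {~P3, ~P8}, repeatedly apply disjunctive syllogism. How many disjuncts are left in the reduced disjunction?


Original disjuncts (8): P1, P2, P3, P4, P5, P6, P7, P8
Negated (eliminate): ~P3, ~P8
Remaining disjuncts: P1, P2, P4, P5, P6, P7
Count = 8 - 2 = 6

6


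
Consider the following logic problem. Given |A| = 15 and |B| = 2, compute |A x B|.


The Cartesian product A x B contains all ordered pairs (a, b).
|A x B| = |A| * |B| = 15 * 2 = 30

30


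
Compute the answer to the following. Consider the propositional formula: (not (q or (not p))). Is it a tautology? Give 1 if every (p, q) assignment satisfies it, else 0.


Check all 4 assignments:
p=0, q=0: 0
p=0, q=1: 0
p=1, q=0: 1
p=1, q=1: 0
Satisfying count = 1/4.
Tautology iff count = 4: no.

0


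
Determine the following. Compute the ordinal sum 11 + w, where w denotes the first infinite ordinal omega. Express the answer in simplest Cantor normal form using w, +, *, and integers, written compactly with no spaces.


Compute 11 + w.
Ordinal + is associative but NOT commutative; for finite n>0, n + w = w but w + n stays w+n.
Any finite left addend is absorbed by w on the right: 11 + w = w.
Result = w

w


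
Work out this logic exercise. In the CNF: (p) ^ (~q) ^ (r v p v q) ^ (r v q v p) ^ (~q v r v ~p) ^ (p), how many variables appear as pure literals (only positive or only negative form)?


Check each variable for pure literal status:
p: mixed (not pure)
q: mixed (not pure)
r: pure positive
Pure literal count = 1

1


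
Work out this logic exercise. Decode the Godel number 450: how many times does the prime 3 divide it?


Factorize 450 by dividing by 3 repeatedly.
Division steps: 3 divides 450 exactly 2 time(s).
Exponent of 3 = 2

2


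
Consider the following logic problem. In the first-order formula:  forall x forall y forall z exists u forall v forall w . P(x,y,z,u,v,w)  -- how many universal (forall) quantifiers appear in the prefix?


Quantifier prefix: forall x forall y forall z exists u forall v forall w
Mark each quantifier type:
  U U U E U U
Universal count = 5, Existential count = 1
Asked for universal (forall) quantifiers: 5

5


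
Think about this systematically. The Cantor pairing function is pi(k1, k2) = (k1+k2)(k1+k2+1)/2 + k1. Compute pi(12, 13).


k1 + k2 = 25
(k1+k2)(k1+k2+1)/2 = 25 * 26 / 2 = 325
pi = 325 + 12 = 337

337


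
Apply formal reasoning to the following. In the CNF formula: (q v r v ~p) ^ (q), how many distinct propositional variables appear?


Identify each variable that appears in the formula.
Variables found: p, q, r
Count = 3

3


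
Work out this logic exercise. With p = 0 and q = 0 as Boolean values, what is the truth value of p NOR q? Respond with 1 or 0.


p = 0, q = 0
Operation: p NOR q
Evaluate: 0 NOR 0 = 1

1


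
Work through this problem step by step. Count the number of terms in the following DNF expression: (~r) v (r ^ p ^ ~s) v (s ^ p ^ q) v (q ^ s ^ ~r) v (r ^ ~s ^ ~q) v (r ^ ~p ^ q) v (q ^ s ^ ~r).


A DNF formula is a disjunction of terms (conjunctions).
Terms are separated by v.
Counting the disjuncts: 7 terms.

7


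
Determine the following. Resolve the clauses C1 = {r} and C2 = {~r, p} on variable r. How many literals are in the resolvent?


Remove r from C1 and ~r from C2.
C1 remainder: {}
C2 remainder: {p}
Union (resolvent): {p}
Resolvent has 1 literal(s).

1


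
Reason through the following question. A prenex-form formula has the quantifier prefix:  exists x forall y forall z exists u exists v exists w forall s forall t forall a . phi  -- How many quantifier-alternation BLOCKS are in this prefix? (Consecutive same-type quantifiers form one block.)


Quantifier-type sequence: E A A E E E A A A  (A=forall, E=exists)
Group into maximal same-type runs:
  Ex1 | Ax2 | Ex3 | Ax3
Number of blocks = 4

4


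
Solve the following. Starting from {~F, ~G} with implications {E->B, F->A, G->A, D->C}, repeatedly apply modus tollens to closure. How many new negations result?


Initial negated facts: {~F, ~G}
Apply modus tollens to closure:
  (no implication fires)
Final negated: {~F, ~G}
New negations: {(none)}
Count = 0

0


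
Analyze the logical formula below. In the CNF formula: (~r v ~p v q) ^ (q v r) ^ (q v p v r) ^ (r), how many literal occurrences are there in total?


Counting literals in each clause:
Clause 1: 3 literal(s)
Clause 2: 2 literal(s)
Clause 3: 3 literal(s)
Clause 4: 1 literal(s)
Total = 9

9


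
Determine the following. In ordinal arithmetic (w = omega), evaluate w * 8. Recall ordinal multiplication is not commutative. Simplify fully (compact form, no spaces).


Compute w * 8.
Ordinal * is associative and left-distributive over +, but NOT commutative; for finite n>1, n*w = w but w*n stays w*n.
w * 8 means 8 copies of w concatenated: w*8.
Result = w*8

w*8


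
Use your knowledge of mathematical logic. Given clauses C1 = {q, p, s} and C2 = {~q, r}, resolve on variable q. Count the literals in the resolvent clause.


Remove q from C1 and ~q from C2.
C1 remainder: {p, s}
C2 remainder: {r}
Union (resolvent): {p, r, s}
Resolvent has 3 literal(s).

3


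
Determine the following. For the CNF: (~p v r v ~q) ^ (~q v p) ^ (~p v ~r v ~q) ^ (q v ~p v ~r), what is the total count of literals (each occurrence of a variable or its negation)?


Counting literals in each clause:
Clause 1: 3 literal(s)
Clause 2: 2 literal(s)
Clause 3: 3 literal(s)
Clause 4: 3 literal(s)
Total = 11

11


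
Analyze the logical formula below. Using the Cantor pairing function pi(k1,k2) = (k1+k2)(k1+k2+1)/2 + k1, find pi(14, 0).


k1 + k2 = 14
(k1+k2)(k1+k2+1)/2 = 14 * 15 / 2 = 105
pi = 105 + 14 = 119

119


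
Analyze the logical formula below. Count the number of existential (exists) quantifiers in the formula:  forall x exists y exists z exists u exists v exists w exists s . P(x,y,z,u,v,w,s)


Quantifier prefix: forall x exists y exists z exists u exists v exists w exists s
Mark each quantifier type:
  U E E E E E E
Universal count = 1, Existential count = 6
Asked for existential (exists) quantifiers: 6

6


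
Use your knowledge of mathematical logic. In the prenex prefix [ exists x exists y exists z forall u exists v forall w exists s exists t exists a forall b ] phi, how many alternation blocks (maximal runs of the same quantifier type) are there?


Quantifier-type sequence: E E E A E A E E E A  (A=forall, E=exists)
Group into maximal same-type runs:
  Ex3 | Ax1 | Ex1 | Ax1 | Ex3 | Ax1
Number of blocks = 6

6


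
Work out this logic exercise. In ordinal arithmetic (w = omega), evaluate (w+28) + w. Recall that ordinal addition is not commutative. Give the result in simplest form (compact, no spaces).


Compute (w+28) + w.
Ordinal + is associative but NOT commutative; for finite n>0, n + w = w but w + n stays w+n.
(w+28) + w = w + (28+w) = w + w = w*2 (the finite tail 28 is absorbed by the right w).
Result = w*2

w*2


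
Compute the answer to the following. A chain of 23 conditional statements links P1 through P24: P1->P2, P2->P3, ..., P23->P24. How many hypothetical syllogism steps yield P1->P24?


With 23 implications in a chain connecting 24 propositions:
P1->P2, P2->P3, ..., P23->P24
Steps needed = (number of implications) - 1 = 23 - 1 = 22

22


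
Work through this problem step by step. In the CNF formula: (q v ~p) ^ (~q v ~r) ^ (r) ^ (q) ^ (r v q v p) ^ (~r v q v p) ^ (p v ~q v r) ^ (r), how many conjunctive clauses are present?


A CNF formula is a conjunction of clauses.
Clauses are separated by ^.
Counting the conjuncts: 8 clauses.

8


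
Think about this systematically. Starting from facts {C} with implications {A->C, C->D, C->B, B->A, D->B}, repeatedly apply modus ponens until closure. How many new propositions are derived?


Initial facts: {C}
Apply modus ponens to closure:
  C and C->D  =>  D
  C and C->B  =>  B
  B and B->A  =>  A
Final known: {A, B, C, D}
New propositions: {A, B, D}
Count = 3

3


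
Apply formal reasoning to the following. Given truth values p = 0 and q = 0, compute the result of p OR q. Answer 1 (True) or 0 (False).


p = 0, q = 0
Operation: p OR q
Evaluate: 0 OR 0 = 0

0


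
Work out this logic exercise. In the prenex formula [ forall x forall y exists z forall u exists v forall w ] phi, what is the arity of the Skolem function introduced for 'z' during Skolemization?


Quantifier prefix: forall x forall y exists z forall u exists v forall w
'z' is existentially quantified at position 3.
Universal variables preceding it: x, y
Skolem function arity = 2

2


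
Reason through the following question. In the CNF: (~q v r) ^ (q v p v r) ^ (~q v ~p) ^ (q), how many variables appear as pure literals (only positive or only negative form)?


Check each variable for pure literal status:
p: mixed (not pure)
q: mixed (not pure)
r: pure positive
Pure literal count = 1

1


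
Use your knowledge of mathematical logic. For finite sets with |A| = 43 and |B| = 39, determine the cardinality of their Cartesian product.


The Cartesian product A x B contains all ordered pairs (a, b).
|A x B| = |A| * |B| = 43 * 39 = 1677

1677


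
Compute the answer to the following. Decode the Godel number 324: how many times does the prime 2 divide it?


Factorize 324 by dividing by 2 repeatedly.
Division steps: 2 divides 324 exactly 2 time(s).
Exponent of 2 = 2

2


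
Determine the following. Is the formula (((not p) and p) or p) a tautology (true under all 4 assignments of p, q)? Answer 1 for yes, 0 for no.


Check all 4 assignments:
p=0, q=0: 0
p=0, q=1: 0
p=1, q=0: 1
p=1, q=1: 1
Satisfying count = 2/4.
Tautology iff count = 4: no.

0


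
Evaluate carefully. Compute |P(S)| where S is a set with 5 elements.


The power set of a set with n elements has 2^n elements.
|P(S)| = 2^5 = 32

32


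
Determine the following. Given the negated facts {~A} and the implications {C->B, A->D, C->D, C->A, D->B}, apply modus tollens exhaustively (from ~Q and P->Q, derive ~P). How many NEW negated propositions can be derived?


Initial negated facts: {~A}
Apply modus tollens to closure:
  ~A and C->A  =>  ~C
Final negated: {~A, ~C}
New negations: {~C}
Count = 1

1


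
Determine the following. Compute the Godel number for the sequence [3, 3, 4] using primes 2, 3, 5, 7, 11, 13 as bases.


Encode each element as an exponent of the corresponding prime:
  2^3 = 8
  3^3 = 27
  5^4 = 625
Product = 8 * 27 * 625 = 135000

135000


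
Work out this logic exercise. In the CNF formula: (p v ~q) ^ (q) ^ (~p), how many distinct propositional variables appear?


Identify each variable that appears in the formula.
Variables found: p, q
Count = 2

2


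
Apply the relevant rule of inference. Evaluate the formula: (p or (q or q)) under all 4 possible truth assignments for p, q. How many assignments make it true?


Check all 4 assignments:
p=0, q=0: 0
p=0, q=1: 1
p=1, q=0: 1
p=1, q=1: 1
Count of True = 3

3


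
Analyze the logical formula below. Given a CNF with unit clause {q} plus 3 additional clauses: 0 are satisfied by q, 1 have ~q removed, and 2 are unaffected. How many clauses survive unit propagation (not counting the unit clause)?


Satisfied (removed): 0
Shortened (remain): 1
Unchanged (remain): 2
Remaining = 1 + 2 = 3

3


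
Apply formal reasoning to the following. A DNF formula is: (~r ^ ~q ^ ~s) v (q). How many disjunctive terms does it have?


A DNF formula is a disjunction of terms (conjunctions).
Terms are separated by v.
Counting the disjuncts: 2 terms.

2


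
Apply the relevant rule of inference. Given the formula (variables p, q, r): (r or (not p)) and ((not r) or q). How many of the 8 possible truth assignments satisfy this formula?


Evaluate all 8 assignments for p, q, r:
p=0, q=0, r=0: 1
p=0, q=0, r=1: 0
p=0, q=1, r=0: 1
p=0, q=1, r=1: 1
p=1, q=0, r=0: 0
p=1, q=0, r=1: 0
p=1, q=1, r=0: 0
p=1, q=1, r=1: 1
Satisfying count = 4

4


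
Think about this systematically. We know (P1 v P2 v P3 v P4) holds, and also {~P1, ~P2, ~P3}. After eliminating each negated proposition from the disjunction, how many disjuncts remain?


Original disjuncts (4): P1, P2, P3, P4
Negated (eliminate): ~P1, ~P2, ~P3
Remaining disjuncts: P4
Count = 4 - 3 = 1

1


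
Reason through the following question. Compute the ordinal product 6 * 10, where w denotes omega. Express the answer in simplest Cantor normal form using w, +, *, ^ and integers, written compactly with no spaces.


Compute 6 * 10.
Ordinal * is associative and left-distributive over +, but NOT commutative; for finite n>1, n*w = w but w*n stays w*n.
Both finite; ordinal * agrees with natural *: 6 * 10 = 60.
Result = 60

60


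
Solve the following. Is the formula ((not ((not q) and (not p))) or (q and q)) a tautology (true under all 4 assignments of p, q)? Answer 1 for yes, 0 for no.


Check all 4 assignments:
p=0, q=0: 0
p=0, q=1: 1
p=1, q=0: 1
p=1, q=1: 1
Satisfying count = 3/4.
Tautology iff count = 4: no.

0


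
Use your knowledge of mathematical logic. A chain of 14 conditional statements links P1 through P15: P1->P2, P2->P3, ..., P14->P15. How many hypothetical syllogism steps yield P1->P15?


With 14 implications in a chain connecting 15 propositions:
P1->P2, P2->P3, ..., P14->P15
Steps needed = (number of implications) - 1 = 14 - 1 = 13

13


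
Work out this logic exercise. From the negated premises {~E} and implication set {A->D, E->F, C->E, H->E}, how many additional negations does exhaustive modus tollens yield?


Initial negated facts: {~E}
Apply modus tollens to closure:
  ~E and C->E  =>  ~C
  ~E and H->E  =>  ~H
Final negated: {~C, ~E, ~H}
New negations: {~C, ~H}
Count = 2

2


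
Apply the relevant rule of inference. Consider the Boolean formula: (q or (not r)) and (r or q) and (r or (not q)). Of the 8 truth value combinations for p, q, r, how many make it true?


Evaluate all 8 assignments for p, q, r:
p=0, q=0, r=0: 0
p=0, q=0, r=1: 0
p=0, q=1, r=0: 0
p=0, q=1, r=1: 1
p=1, q=0, r=0: 0
p=1, q=0, r=1: 0
p=1, q=1, r=0: 0
p=1, q=1, r=1: 1
Satisfying count = 2

2


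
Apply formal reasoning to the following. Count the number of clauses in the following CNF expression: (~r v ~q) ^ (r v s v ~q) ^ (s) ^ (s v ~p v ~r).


A CNF formula is a conjunction of clauses.
Clauses are separated by ^.
Counting the conjuncts: 4 clauses.

4


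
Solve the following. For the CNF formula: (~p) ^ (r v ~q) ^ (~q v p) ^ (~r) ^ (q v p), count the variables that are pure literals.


Check each variable for pure literal status:
p: mixed (not pure)
q: mixed (not pure)
r: mixed (not pure)
Pure literal count = 0

0


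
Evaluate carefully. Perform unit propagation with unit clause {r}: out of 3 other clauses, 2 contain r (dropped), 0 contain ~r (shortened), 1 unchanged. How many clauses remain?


Satisfied (removed): 2
Shortened (remain): 0
Unchanged (remain): 1
Remaining = 0 + 1 = 1

1


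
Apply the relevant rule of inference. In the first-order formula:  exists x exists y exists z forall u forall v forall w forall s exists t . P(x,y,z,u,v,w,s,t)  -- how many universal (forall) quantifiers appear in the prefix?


Quantifier prefix: exists x exists y exists z forall u forall v forall w forall s exists t
Mark each quantifier type:
  E E E U U U U E
Universal count = 4, Existential count = 4
Asked for universal (forall) quantifiers: 4

4


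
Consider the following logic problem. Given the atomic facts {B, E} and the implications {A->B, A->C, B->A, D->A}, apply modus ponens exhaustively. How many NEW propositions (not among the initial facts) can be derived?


Initial facts: {B, E}
Apply modus ponens to closure:
  B and B->A  =>  A
  A and A->C  =>  C
Final known: {A, B, C, E}
New propositions: {A, C}
Count = 2

2


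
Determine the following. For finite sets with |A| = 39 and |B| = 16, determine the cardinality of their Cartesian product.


The Cartesian product A x B contains all ordered pairs (a, b).
|A x B| = |A| * |B| = 39 * 16 = 624

624


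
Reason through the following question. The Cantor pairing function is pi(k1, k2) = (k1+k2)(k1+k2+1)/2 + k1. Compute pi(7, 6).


k1 + k2 = 13
(k1+k2)(k1+k2+1)/2 = 13 * 14 / 2 = 91
pi = 91 + 7 = 98

98


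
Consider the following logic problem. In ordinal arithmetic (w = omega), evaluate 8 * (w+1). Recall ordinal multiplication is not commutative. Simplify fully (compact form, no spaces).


Compute 8 * (w+1).
Ordinal * is associative and left-distributive over +, but NOT commutative; for finite n>1, n*w = w but w*n stays w*n.
By left-distributivity: 8 * (w+1) = 8*w + 8*1 = w + 8 = w+8.
Result = w+8

w+8


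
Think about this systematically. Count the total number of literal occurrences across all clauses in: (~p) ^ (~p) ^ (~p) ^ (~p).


Counting literals in each clause:
Clause 1: 1 literal(s)
Clause 2: 1 literal(s)
Clause 3: 1 literal(s)
Clause 4: 1 literal(s)
Total = 4

4


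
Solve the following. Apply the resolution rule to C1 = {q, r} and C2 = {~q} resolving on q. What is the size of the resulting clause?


Remove q from C1 and ~q from C2.
C1 remainder: {r}
C2 remainder: {}
Union (resolvent): {r}
Resolvent has 1 literal(s).

1


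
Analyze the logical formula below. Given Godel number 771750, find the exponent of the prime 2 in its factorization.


Factorize 771750 by dividing by 2 repeatedly.
Division steps: 2 divides 771750 exactly 1 time(s).
Exponent of 2 = 1

1


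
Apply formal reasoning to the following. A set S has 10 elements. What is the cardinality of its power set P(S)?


The power set of a set with n elements has 2^n elements.
|P(S)| = 2^10 = 1024

1024


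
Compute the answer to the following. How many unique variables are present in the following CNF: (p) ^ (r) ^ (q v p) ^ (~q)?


Identify each variable that appears in the formula.
Variables found: p, q, r
Count = 3

3


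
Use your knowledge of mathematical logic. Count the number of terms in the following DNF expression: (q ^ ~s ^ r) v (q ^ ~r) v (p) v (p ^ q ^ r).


A DNF formula is a disjunction of terms (conjunctions).
Terms are separated by v.
Counting the disjuncts: 4 terms.

4


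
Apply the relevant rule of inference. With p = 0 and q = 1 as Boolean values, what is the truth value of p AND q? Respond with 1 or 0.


p = 0, q = 1
Operation: p AND q
Evaluate: 0 AND 1 = 0

0


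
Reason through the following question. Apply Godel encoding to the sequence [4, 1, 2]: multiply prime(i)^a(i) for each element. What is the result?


Encode each element as an exponent of the corresponding prime:
  2^4 = 16
  3^1 = 3
  5^2 = 25
Product = 16 * 3 * 25 = 1200

1200


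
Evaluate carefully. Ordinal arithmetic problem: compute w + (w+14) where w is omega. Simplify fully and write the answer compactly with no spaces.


Compute w + (w+14).
Ordinal + is associative but NOT commutative; for finite n>0, n + w = w but w + n stays w+n.
w + (w+14) = (w+w) + 14 = w*2+14.
Result = w*2+14

w*2+14


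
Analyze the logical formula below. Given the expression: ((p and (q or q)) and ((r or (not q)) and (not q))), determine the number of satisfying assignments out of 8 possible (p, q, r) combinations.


Check all 8 assignments:
p=0, q=0, r=0: 0
p=0, q=0, r=1: 0
p=0, q=1, r=0: 0
p=0, q=1, r=1: 0
p=1, q=0, r=0: 0
p=1, q=0, r=1: 0
p=1, q=1, r=0: 0
p=1, q=1, r=1: 0
Count of True = 0

0


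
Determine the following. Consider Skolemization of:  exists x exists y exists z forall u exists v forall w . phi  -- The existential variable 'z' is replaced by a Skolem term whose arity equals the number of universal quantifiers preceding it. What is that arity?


Quantifier prefix: exists x exists y exists z forall u exists v forall w
'z' is existentially quantified at position 3.
No universal quantifiers precede it.
Skolem function arity = 0 (a Skolem constant)

0


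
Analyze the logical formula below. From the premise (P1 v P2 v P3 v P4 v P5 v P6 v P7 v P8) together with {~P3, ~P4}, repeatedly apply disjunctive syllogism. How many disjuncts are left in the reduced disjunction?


Original disjuncts (8): P1, P2, P3, P4, P5, P6, P7, P8
Negated (eliminate): ~P3, ~P4
Remaining disjuncts: P1, P2, P5, P6, P7, P8
Count = 8 - 2 = 6

6


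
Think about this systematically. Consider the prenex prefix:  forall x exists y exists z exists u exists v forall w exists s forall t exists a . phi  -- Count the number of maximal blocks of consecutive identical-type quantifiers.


Quantifier-type sequence: A E E E E A E A E  (A=forall, E=exists)
Group into maximal same-type runs:
  Ax1 | Ex4 | Ax1 | Ex1 | Ax1 | Ex1
Number of blocks = 6

6


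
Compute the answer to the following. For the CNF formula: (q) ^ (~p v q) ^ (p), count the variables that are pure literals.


Check each variable for pure literal status:
p: mixed (not pure)
q: pure positive
r: absent (not pure)
Pure literal count = 1

1


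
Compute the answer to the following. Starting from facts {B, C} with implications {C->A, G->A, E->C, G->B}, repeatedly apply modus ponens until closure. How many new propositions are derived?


Initial facts: {B, C}
Apply modus ponens to closure:
  C and C->A  =>  A
Final known: {A, B, C}
New propositions: {A}
Count = 1

1


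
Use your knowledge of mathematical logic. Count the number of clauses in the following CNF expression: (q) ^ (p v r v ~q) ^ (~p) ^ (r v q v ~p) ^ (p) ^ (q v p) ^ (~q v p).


A CNF formula is a conjunction of clauses.
Clauses are separated by ^.
Counting the conjuncts: 7 clauses.

7


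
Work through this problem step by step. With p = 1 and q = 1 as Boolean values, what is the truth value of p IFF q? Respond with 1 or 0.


p = 1, q = 1
Operation: p IFF q
Evaluate: 1 IFF 1 = 1

1


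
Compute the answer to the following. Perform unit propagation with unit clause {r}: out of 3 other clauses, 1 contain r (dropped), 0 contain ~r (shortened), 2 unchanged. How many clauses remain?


Satisfied (removed): 1
Shortened (remain): 0
Unchanged (remain): 2
Remaining = 0 + 2 = 2

2


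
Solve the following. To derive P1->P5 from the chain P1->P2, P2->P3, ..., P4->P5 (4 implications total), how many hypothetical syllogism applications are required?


With 4 implications in a chain connecting 5 propositions:
P1->P2, P2->P3, ..., P4->P5
Steps needed = (number of implications) - 1 = 4 - 1 = 3

3


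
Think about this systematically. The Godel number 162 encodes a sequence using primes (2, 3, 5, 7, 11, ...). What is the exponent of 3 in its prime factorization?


Factorize 162 by dividing by 3 repeatedly.
Division steps: 3 divides 162 exactly 4 time(s).
Exponent of 3 = 4

4


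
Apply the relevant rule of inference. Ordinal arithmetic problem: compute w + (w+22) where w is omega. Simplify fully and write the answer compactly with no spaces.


Compute w + (w+22).
Ordinal + is associative but NOT commutative; for finite n>0, n + w = w but w + n stays w+n.
w + (w+22) = (w+w) + 22 = w*2+22.
Result = w*2+22

w*2+22


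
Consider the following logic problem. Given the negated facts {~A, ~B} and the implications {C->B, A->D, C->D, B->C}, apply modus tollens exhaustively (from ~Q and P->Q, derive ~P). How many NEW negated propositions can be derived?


Initial negated facts: {~A, ~B}
Apply modus tollens to closure:
  ~B and C->B  =>  ~C
Final negated: {~A, ~B, ~C}
New negations: {~C}
Count = 1

1


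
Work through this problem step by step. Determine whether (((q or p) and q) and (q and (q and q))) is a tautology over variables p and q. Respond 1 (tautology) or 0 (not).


Check all 4 assignments:
p=0, q=0: 0
p=0, q=1: 1
p=1, q=0: 0
p=1, q=1: 1
Satisfying count = 2/4.
Tautology iff count = 4: no.

0


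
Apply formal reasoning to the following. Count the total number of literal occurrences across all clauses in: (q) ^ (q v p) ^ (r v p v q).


Counting literals in each clause:
Clause 1: 1 literal(s)
Clause 2: 2 literal(s)
Clause 3: 3 literal(s)
Total = 6

6


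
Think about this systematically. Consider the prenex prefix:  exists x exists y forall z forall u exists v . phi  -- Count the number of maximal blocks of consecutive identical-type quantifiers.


Quantifier-type sequence: E E A A E  (A=forall, E=exists)
Group into maximal same-type runs:
  Ex2 | Ax2 | Ex1
Number of blocks = 3

3


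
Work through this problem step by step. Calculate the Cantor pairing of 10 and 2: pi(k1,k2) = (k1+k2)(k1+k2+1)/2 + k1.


k1 + k2 = 12
(k1+k2)(k1+k2+1)/2 = 12 * 13 / 2 = 78
pi = 78 + 10 = 88

88


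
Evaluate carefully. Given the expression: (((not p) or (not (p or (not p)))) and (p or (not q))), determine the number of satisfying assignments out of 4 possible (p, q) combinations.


Check all 4 assignments:
p=0, q=0: 1
p=0, q=1: 0
p=1, q=0: 0
p=1, q=1: 0
Count of True = 1

1


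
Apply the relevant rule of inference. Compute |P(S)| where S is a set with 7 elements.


The power set of a set with n elements has 2^n elements.
|P(S)| = 2^7 = 128

128


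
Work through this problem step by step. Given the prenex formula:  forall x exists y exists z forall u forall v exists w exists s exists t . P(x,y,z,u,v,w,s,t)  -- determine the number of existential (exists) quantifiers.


Quantifier prefix: forall x exists y exists z forall u forall v exists w exists s exists t
Mark each quantifier type:
  U E E U U E E E
Universal count = 3, Existential count = 5
Asked for existential (exists) quantifiers: 5

5


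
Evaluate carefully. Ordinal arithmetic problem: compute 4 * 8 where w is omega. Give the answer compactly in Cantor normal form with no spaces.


Compute 4 * 8.
Ordinal * is associative and left-distributive over +, but NOT commutative; for finite n>1, n*w = w but w*n stays w*n.
Both finite; ordinal * agrees with natural *: 4 * 8 = 32.
Result = 32

32


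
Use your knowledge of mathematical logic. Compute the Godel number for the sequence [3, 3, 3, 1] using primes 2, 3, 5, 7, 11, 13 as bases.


Encode each element as an exponent of the corresponding prime:
  2^3 = 8
  3^3 = 27
  5^3 = 125
  7^1 = 7
Product = 8 * 27 * 125 * 7 = 189000

189000


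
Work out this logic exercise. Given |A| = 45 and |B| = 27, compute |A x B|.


The Cartesian product A x B contains all ordered pairs (a, b).
|A x B| = |A| * |B| = 45 * 27 = 1215

1215


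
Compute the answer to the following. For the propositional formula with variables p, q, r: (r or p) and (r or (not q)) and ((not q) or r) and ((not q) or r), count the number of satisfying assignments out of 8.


Evaluate all 8 assignments for p, q, r:
p=0, q=0, r=0: 0
p=0, q=0, r=1: 1
p=0, q=1, r=0: 0
p=0, q=1, r=1: 1
p=1, q=0, r=0: 1
p=1, q=0, r=1: 1
p=1, q=1, r=0: 0
p=1, q=1, r=1: 1
Satisfying count = 5

5


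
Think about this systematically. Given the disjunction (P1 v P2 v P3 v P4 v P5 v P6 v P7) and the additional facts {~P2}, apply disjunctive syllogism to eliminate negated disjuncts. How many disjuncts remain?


Original disjuncts (7): P1, P2, P3, P4, P5, P6, P7
Negated (eliminate): ~P2
Remaining disjuncts: P1, P3, P4, P5, P6, P7
Count = 7 - 1 = 6

6


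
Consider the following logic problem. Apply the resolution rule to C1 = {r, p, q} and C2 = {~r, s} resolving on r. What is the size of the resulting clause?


Remove r from C1 and ~r from C2.
C1 remainder: {p, q}
C2 remainder: {s}
Union (resolvent): {p, q, s}
Resolvent has 3 literal(s).

3


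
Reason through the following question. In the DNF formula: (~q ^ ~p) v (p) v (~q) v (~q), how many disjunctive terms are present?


A DNF formula is a disjunction of terms (conjunctions).
Terms are separated by v.
Counting the disjuncts: 4 terms.

4


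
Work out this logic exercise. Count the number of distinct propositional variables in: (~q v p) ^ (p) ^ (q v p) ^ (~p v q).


Identify each variable that appears in the formula.
Variables found: p, q
Count = 2

2


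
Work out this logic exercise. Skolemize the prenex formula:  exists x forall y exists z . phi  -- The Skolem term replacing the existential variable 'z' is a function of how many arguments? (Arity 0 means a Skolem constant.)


Quantifier prefix: exists x forall y exists z
'z' is existentially quantified at position 3.
Universal variables preceding it: y
Skolem function arity = 1

1


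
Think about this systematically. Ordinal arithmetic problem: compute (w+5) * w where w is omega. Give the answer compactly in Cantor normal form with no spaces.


Compute (w+5) * w.
Ordinal * is associative and left-distributive over +, but NOT commutative; for finite n>1, n*w = w but w*n stays w*n.
(w+5) * w = sup{(w+5)*k : k<w} = sup{w*k+5} = w^2 (the +5 tail is absorbed in the limit).
Result = w^2

w^2


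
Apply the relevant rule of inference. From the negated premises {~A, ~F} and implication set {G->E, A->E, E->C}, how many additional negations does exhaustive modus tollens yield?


Initial negated facts: {~A, ~F}
Apply modus tollens to closure:
  (no implication fires)
Final negated: {~A, ~F}
New negations: {(none)}
Count = 0

0


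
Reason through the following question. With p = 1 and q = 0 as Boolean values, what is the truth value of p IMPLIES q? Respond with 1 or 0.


p = 1, q = 0
Operation: p IMPLIES q
Evaluate: 1 IMPLIES 0 = 0

0


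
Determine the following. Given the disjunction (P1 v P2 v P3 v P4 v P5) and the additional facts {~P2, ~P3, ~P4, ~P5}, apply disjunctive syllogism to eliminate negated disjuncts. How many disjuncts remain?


Original disjuncts (5): P1, P2, P3, P4, P5
Negated (eliminate): ~P2, ~P3, ~P4, ~P5
Remaining disjuncts: P1
Count = 5 - 4 = 1

1


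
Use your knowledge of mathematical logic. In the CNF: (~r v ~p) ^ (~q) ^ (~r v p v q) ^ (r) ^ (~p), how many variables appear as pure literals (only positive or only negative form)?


Check each variable for pure literal status:
p: mixed (not pure)
q: mixed (not pure)
r: mixed (not pure)
Pure literal count = 0

0


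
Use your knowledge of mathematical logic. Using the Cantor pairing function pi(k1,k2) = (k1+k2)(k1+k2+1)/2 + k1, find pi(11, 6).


k1 + k2 = 17
(k1+k2)(k1+k2+1)/2 = 17 * 18 / 2 = 153
pi = 153 + 11 = 164

164


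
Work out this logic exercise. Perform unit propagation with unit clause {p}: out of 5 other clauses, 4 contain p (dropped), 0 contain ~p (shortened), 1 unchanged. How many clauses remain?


Satisfied (removed): 4
Shortened (remain): 0
Unchanged (remain): 1
Remaining = 0 + 1 = 1

1


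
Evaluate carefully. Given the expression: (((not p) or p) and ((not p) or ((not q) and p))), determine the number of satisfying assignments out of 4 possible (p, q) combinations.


Check all 4 assignments:
p=0, q=0: 1
p=0, q=1: 1
p=1, q=0: 1
p=1, q=1: 0
Count of True = 3

3


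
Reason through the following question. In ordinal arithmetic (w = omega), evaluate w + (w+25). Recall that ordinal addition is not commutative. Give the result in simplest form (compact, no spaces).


Compute w + (w+25).
Ordinal + is associative but NOT commutative; for finite n>0, n + w = w but w + n stays w+n.
w + (w+25) = (w+w) + 25 = w*2+25.
Result = w*2+25

w*2+25


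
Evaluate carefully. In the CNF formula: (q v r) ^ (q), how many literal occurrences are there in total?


Counting literals in each clause:
Clause 1: 2 literal(s)
Clause 2: 1 literal(s)
Total = 3

3


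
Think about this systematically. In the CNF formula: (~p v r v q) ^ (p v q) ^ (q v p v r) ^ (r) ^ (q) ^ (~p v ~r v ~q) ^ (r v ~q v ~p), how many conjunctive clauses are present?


A CNF formula is a conjunction of clauses.
Clauses are separated by ^.
Counting the conjuncts: 7 clauses.

7


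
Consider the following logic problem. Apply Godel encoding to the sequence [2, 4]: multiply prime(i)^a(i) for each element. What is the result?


Encode each element as an exponent of the corresponding prime:
  2^2 = 4
  3^4 = 81
Product = 4 * 81 = 324

324


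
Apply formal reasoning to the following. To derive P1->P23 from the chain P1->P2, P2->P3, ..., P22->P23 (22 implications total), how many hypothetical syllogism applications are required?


With 22 implications in a chain connecting 23 propositions:
P1->P2, P2->P3, ..., P22->P23
Steps needed = (number of implications) - 1 = 22 - 1 = 21

21


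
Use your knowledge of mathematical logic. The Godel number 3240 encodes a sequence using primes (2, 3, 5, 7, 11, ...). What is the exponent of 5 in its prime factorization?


Factorize 3240 by dividing by 5 repeatedly.
Division steps: 5 divides 3240 exactly 1 time(s).
Exponent of 5 = 1

1


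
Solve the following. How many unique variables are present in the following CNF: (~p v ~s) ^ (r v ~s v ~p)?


Identify each variable that appears in the formula.
Variables found: p, r, s
Count = 3

3


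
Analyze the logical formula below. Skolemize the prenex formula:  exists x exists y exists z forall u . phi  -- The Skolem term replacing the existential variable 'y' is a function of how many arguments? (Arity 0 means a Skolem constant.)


Quantifier prefix: exists x exists y exists z forall u
'y' is existentially quantified at position 2.
No universal quantifiers precede it.
Skolem function arity = 0 (a Skolem constant)

0


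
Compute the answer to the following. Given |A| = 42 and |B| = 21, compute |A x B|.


The Cartesian product A x B contains all ordered pairs (a, b).
|A x B| = |A| * |B| = 42 * 21 = 882

882


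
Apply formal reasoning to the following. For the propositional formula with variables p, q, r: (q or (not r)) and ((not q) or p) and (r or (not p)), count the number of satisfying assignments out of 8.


Evaluate all 8 assignments for p, q, r:
p=0, q=0, r=0: 1
p=0, q=0, r=1: 0
p=0, q=1, r=0: 0
p=0, q=1, r=1: 0
p=1, q=0, r=0: 0
p=1, q=0, r=1: 0
p=1, q=1, r=0: 0
p=1, q=1, r=1: 1
Satisfying count = 2

2


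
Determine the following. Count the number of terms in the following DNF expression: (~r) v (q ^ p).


A DNF formula is a disjunction of terms (conjunctions).
Terms are separated by v.
Counting the disjuncts: 2 terms.

2


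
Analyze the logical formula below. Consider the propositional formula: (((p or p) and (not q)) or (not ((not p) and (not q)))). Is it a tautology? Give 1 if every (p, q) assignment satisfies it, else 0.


Check all 4 assignments:
p=0, q=0: 0
p=0, q=1: 1
p=1, q=0: 1
p=1, q=1: 1
Satisfying count = 3/4.
Tautology iff count = 4: no.

0


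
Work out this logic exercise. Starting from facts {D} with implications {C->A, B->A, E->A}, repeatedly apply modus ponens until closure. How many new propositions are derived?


Initial facts: {D}
Apply modus ponens to closure:
  (no implication fires)
Final known: {D}
New propositions: {(none)}
Count = 0

0


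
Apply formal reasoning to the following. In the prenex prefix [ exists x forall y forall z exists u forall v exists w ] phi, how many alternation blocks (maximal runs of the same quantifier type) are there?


Quantifier-type sequence: E A A E A E  (A=forall, E=exists)
Group into maximal same-type runs:
  Ex1 | Ax2 | Ex1 | Ax1 | Ex1
Number of blocks = 5

5


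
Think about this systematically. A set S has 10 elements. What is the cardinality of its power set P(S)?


The power set of a set with n elements has 2^n elements.
|P(S)| = 2^10 = 1024

1024


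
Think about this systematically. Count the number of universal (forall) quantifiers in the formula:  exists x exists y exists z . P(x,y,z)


Quantifier prefix: exists x exists y exists z
Mark each quantifier type:
  E E E
Universal count = 0, Existential count = 3
Asked for universal (forall) quantifiers: 0

0


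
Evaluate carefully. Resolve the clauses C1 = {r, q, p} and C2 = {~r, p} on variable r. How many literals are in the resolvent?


Remove r from C1 and ~r from C2.
C1 remainder: {q, p}
C2 remainder: {p}
Union (resolvent): {p, q}
Resolvent has 2 literal(s).

2


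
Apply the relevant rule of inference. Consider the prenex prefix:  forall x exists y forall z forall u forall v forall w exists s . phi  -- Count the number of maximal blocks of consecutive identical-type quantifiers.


Quantifier-type sequence: A E A A A A E  (A=forall, E=exists)
Group into maximal same-type runs:
  Ax1 | Ex1 | Ax4 | Ex1
Number of blocks = 4

4


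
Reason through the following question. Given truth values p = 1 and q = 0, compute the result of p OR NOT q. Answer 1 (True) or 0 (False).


p = 1, q = 0
Operation: p OR NOT q
Evaluate: 1 OR NOT 0 = 1

1


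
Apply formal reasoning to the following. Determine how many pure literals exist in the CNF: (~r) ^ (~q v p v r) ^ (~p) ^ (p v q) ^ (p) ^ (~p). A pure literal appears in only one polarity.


Check each variable for pure literal status:
p: mixed (not pure)
q: mixed (not pure)
r: mixed (not pure)
Pure literal count = 0

0


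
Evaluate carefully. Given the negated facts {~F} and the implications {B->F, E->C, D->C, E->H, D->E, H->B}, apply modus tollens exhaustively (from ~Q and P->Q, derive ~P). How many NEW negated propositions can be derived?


Initial negated facts: {~F}
Apply modus tollens to closure:
  ~F and B->F  =>  ~B
  ~B and H->B  =>  ~H
  ~H and E->H  =>  ~E
  ~E and D->E  =>  ~D
Final negated: {~B, ~D, ~E, ~F, ~H}
New negations: {~B, ~D, ~E, ~H}
Count = 4

4


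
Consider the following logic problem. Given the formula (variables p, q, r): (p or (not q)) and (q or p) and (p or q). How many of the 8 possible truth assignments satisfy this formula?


Evaluate all 8 assignments for p, q, r:
p=0, q=0, r=0: 0
p=0, q=0, r=1: 0
p=0, q=1, r=0: 0
p=0, q=1, r=1: 0
p=1, q=0, r=0: 1
p=1, q=0, r=1: 1
p=1, q=1, r=0: 1
p=1, q=1, r=1: 1
Satisfying count = 4

4
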